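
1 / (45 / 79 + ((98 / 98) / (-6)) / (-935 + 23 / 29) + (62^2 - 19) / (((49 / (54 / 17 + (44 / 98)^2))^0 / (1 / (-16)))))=-25683216 / 6125259563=-0.00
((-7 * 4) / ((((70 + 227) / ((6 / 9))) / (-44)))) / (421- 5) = 7 / 1053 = 0.01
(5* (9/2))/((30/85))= 255/4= 63.75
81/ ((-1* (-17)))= 81/ 17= 4.76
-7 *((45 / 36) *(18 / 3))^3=-2953.12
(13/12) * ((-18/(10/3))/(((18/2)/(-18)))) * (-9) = -1053/10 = -105.30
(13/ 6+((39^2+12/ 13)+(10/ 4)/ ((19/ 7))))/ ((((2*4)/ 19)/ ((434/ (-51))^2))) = 53212123937/ 202878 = 262286.32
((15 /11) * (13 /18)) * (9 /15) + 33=739 /22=33.59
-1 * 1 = -1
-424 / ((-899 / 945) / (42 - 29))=5208840 / 899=5794.04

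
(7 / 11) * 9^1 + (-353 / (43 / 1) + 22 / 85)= -89384 / 40205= -2.22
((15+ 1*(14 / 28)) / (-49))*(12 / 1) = -186 / 49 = -3.80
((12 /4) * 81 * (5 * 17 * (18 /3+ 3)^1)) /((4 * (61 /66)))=6134535 /122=50283.07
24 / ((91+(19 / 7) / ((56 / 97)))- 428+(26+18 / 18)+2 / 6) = -28224 / 358639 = -0.08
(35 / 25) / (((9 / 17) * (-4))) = -119 / 180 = -0.66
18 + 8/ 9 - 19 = -1/ 9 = -0.11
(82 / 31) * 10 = 820 / 31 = 26.45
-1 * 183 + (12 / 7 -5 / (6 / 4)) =-3877 / 21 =-184.62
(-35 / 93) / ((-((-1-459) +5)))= -1 / 1209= -0.00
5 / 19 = 0.26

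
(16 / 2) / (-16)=-0.50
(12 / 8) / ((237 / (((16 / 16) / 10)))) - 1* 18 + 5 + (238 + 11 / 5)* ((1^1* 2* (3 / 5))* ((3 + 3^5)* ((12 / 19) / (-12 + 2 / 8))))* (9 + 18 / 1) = -726066344971 / 7054700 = -102919.52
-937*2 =-1874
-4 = -4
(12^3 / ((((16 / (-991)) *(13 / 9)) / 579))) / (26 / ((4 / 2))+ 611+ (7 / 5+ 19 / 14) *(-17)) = -39040603560 / 525187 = -74336.58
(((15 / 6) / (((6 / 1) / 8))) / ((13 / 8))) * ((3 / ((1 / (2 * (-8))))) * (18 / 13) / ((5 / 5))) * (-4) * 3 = 276480 / 169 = 1635.98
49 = 49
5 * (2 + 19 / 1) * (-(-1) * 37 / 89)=3885 / 89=43.65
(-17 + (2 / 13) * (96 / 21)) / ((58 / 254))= -188341 / 2639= -71.37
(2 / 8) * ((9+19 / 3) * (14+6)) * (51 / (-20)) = -391 / 2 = -195.50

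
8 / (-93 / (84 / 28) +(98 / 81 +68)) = 648 / 3095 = 0.21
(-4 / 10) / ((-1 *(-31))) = -2 / 155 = -0.01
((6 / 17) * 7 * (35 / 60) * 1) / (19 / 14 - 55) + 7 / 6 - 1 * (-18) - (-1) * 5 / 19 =28239803 / 1455438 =19.40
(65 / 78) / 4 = 5 / 24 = 0.21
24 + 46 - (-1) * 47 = 117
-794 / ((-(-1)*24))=-397 / 12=-33.08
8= 8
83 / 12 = 6.92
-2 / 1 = -2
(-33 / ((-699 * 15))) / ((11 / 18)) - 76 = -88534 / 1165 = -75.99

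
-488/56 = -61/7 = -8.71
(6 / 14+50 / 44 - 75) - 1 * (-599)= 80937 / 154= 525.56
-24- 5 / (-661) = -15859 / 661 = -23.99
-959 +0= -959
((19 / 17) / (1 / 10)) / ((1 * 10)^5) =19 / 170000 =0.00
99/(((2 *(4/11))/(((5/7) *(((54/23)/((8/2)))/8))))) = 147015/20608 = 7.13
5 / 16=0.31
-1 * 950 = -950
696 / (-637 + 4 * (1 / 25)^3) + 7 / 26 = -0.82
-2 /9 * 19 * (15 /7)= -190 /21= -9.05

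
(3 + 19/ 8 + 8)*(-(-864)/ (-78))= -1926/ 13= -148.15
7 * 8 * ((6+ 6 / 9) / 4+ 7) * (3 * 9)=13104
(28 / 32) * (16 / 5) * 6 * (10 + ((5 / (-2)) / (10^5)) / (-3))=8400007 / 50000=168.00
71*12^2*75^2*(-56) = -3220560000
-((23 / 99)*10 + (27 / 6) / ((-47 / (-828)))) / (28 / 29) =-84.51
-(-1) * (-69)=-69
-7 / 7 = -1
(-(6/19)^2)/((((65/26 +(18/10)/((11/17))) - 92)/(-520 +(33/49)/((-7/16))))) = -708396480/1181147597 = -0.60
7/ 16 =0.44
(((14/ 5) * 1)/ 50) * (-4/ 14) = -2/ 125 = -0.02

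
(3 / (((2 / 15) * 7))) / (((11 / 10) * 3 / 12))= 900 / 77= 11.69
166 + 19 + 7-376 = -184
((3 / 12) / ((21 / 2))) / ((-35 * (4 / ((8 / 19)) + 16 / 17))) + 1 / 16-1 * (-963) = 4020593053 / 4174800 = 963.06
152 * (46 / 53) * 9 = 62928 / 53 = 1187.32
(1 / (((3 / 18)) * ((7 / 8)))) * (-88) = -4224 / 7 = -603.43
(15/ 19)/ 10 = 3/ 38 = 0.08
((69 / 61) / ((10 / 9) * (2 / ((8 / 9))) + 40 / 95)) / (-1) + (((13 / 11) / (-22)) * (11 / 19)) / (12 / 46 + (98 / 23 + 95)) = -0.39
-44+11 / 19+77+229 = 4989 / 19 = 262.58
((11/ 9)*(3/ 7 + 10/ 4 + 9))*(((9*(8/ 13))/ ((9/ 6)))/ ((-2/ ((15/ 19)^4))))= -123997500/ 11859211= -10.46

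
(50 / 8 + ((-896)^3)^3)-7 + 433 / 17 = -25309350466521845453981481327 / 68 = -372196330390027139029139400.00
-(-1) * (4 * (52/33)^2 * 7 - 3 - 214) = -160601/1089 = -147.48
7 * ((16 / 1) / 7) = 16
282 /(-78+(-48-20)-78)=-141 /112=-1.26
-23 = -23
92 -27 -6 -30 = 29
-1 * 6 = -6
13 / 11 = 1.18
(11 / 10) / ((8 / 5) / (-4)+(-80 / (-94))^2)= 24299 / 7164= 3.39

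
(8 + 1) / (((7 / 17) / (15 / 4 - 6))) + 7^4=65851 / 28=2351.82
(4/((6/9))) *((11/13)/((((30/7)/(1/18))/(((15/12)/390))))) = 77/365040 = 0.00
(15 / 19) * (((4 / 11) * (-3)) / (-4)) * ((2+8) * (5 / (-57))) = -750 / 3971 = -0.19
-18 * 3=-54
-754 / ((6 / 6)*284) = -377 / 142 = -2.65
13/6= 2.17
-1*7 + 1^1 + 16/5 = -14/5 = -2.80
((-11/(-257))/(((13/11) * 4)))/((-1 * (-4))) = 121/53456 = 0.00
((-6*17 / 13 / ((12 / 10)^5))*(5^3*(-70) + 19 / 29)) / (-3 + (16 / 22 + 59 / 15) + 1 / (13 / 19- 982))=2538631515625 / 152712144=16623.64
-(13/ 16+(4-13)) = 131/ 16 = 8.19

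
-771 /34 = -22.68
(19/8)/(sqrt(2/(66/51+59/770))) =19 * sqrt(117436935)/104720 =1.97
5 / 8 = 0.62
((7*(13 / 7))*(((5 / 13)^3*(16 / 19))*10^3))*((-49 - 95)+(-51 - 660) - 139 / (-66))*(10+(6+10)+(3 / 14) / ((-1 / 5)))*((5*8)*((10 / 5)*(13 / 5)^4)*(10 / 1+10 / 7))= -16998909291520000 / 30723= -553295879032.65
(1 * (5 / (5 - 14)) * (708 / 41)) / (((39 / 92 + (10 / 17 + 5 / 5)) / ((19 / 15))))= -7012976 / 1161243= -6.04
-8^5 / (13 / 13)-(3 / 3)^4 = -32769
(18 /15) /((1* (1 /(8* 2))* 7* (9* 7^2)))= 32 /5145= 0.01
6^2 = 36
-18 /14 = -9 /7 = -1.29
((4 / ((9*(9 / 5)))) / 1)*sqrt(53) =20*sqrt(53) / 81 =1.80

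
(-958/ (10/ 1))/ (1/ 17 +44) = -8143/ 3745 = -2.17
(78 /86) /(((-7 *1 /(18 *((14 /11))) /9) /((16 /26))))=-7776 /473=-16.44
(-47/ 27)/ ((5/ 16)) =-5.57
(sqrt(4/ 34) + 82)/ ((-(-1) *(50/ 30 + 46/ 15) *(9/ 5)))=9.66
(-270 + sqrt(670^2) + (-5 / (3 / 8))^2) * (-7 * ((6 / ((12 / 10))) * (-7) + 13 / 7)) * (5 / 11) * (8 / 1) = 48256000 / 99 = 487434.34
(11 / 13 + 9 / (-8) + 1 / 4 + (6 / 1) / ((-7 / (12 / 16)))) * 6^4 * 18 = -1425924 / 91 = -15669.49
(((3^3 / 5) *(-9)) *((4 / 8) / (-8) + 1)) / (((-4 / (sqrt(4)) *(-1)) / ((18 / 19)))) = -6561 / 304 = -21.58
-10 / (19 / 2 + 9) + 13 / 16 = 161 / 592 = 0.27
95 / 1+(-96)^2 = 9311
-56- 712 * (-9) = 6352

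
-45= -45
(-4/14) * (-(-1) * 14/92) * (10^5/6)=-724.64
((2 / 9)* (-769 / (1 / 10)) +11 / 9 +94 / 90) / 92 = -38399 / 2070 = -18.55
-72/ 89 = -0.81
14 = 14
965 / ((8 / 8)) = 965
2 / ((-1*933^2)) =-2 / 870489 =-0.00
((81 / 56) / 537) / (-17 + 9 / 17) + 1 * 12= 33680181 / 2806720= 12.00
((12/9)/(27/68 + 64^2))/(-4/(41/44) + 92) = 2788/751262835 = 0.00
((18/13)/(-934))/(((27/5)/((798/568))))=-665/1724164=-0.00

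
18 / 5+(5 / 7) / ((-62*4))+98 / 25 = 326243 / 43400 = 7.52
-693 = -693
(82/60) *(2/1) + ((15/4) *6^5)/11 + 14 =440161/165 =2667.64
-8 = -8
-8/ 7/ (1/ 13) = -104/ 7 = -14.86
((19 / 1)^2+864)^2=1500625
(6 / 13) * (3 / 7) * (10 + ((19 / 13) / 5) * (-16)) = 6228 / 5915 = 1.05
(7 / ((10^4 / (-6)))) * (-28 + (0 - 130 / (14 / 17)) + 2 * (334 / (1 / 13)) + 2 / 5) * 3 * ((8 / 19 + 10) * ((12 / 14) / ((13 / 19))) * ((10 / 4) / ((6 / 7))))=-265027059 / 65000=-4077.34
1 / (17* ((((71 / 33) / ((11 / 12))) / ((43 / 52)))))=5203 / 251056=0.02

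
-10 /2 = -5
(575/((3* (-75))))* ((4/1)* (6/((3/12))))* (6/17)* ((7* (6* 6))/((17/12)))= -4451328/289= -15402.52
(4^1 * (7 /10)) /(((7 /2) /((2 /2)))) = 4 /5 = 0.80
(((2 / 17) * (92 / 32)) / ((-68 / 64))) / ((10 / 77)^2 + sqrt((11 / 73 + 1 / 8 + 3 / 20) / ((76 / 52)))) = 131576368000 / 7130549642217 - 281224328 * sqrt(224125330) / 7130549642217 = -0.57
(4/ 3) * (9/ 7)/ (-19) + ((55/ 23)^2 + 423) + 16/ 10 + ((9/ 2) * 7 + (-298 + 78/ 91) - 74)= 63733067/ 703570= 90.59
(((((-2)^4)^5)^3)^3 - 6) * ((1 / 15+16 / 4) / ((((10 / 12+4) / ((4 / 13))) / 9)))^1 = 3570673960468426454063586000000000000000000000000000000.00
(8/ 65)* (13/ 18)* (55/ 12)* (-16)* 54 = -352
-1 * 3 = -3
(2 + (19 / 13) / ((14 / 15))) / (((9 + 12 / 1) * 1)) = 0.17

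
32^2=1024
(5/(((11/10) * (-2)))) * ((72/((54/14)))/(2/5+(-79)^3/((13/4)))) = 45500/162702441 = 0.00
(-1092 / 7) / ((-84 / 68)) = 884 / 7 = 126.29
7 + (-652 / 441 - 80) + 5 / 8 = -260555 / 3528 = -73.85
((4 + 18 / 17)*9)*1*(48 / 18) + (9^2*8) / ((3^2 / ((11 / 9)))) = 209.41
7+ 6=13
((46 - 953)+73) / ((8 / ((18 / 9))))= -417 / 2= -208.50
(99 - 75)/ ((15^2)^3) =8/ 3796875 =0.00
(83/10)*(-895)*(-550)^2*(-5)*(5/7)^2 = 280890156250/49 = 5732452168.37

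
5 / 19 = 0.26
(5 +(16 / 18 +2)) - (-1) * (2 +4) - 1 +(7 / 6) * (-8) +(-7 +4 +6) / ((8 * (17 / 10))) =2311 / 612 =3.78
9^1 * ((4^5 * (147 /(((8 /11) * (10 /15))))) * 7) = 19559232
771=771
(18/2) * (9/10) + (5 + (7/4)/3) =821/60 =13.68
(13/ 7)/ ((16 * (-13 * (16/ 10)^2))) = -0.00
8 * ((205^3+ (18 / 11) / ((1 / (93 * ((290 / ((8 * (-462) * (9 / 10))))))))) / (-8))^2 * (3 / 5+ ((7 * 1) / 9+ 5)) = 194052831297482701125 / 3279584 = 59169953048155.71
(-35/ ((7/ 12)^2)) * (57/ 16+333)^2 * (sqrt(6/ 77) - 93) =121357571625/ 112 - 1304920125 * sqrt(462)/ 8624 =1080297404.94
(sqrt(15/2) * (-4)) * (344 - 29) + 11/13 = -3449.81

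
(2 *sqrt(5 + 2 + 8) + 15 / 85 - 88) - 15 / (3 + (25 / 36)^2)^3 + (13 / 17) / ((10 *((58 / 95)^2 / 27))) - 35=-1236756450628644813 / 10513102646128072 + 2 *sqrt(15)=-109.89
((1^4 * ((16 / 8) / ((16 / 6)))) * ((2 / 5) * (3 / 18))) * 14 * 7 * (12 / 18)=49 / 15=3.27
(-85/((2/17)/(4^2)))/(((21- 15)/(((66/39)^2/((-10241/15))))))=1271600/157339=8.08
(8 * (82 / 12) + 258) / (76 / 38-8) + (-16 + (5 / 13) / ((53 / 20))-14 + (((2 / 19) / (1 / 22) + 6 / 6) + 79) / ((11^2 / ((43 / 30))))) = -5773070203 / 71280495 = -80.99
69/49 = 1.41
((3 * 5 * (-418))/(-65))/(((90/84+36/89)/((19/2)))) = 4947866/7969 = 620.89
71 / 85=0.84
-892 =-892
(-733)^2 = 537289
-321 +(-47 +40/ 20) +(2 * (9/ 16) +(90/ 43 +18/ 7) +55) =-305.21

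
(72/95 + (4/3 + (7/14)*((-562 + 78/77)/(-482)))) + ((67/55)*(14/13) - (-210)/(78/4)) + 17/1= 31.75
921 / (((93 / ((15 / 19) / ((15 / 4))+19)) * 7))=112055 / 4123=27.18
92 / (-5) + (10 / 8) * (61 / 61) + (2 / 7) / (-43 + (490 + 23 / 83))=-22282851 / 1299340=-17.15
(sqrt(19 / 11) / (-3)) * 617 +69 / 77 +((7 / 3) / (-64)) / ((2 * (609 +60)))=17725285 / 19780992 -617 * sqrt(209) / 33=-269.40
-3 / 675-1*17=-3826 / 225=-17.00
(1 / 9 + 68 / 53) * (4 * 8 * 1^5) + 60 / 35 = 154684 / 3339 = 46.33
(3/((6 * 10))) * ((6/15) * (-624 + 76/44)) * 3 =-4107/110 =-37.34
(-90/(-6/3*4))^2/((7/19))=38475/112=343.53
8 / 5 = 1.60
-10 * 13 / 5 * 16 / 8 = -52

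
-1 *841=-841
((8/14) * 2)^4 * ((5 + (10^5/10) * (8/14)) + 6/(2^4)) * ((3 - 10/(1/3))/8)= -553480128/16807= -32931.52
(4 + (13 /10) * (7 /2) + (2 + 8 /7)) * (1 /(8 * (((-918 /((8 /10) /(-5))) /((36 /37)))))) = 1637 /6604500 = 0.00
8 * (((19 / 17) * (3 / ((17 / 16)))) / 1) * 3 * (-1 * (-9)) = 196992 / 289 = 681.63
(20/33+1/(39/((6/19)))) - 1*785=-6393529/8151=-784.39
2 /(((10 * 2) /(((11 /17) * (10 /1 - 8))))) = 11 /85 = 0.13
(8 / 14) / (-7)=-0.08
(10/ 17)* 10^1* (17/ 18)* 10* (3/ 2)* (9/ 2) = 375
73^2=5329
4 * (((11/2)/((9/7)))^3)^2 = 208422380089/8503056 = 24511.47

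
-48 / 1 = -48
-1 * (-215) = 215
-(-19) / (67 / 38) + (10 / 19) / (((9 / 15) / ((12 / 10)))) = 11.83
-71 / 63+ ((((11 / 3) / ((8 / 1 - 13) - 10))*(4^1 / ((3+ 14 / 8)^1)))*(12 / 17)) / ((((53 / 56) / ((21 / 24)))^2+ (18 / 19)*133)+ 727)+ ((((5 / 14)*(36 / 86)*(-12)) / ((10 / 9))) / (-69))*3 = -9914686566983 / 9380438167905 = -1.06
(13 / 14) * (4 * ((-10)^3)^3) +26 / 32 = -415999999909 / 112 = -3714285713.47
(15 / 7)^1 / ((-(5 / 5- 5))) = 0.54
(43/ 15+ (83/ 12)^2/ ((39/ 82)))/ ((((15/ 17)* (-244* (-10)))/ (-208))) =-24692381/ 2470500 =-9.99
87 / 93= 29 / 31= 0.94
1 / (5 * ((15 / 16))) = 16 / 75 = 0.21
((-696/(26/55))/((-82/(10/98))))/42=7975/182819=0.04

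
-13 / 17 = -0.76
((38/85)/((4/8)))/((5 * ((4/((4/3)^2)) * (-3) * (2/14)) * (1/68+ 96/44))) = -0.08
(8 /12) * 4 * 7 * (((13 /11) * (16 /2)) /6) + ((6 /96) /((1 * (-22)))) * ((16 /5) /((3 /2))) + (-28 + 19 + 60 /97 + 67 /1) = 4226599 /48015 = 88.03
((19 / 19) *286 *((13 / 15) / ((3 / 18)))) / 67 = 22.20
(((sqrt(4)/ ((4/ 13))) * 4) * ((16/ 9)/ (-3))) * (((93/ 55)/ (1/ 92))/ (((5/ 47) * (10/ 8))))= -223049216/ 12375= -18024.18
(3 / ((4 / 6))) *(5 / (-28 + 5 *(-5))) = -45 / 106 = -0.42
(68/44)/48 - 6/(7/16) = -50569/3696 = -13.68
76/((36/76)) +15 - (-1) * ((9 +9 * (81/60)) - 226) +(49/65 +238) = 97975/468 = 209.35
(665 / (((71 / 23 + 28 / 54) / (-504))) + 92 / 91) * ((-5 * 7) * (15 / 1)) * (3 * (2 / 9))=947001038600 / 29107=32535164.69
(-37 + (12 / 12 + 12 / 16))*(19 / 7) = -2679 / 28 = -95.68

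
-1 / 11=-0.09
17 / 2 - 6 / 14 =113 / 14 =8.07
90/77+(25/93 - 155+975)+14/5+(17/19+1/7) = 561430621/680295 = 825.28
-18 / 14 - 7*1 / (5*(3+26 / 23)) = -5402 / 3325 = -1.62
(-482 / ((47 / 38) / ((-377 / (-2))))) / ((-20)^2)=-1726283 / 9400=-183.65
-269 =-269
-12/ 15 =-4/ 5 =-0.80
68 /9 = 7.56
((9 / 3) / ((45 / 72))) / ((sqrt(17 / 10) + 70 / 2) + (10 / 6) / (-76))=43639200 / 317561261-623808*sqrt(170) / 1587806305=0.13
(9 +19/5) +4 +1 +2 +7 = 134/5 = 26.80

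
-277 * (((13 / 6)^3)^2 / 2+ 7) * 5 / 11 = -7589790305 / 1026432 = -7394.34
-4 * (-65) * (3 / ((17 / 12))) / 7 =9360 / 119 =78.66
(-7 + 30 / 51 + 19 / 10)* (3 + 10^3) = -45253 / 10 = -4525.30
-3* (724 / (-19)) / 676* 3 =1629 / 3211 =0.51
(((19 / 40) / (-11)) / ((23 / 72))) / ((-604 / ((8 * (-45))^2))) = 1108080 / 38203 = 29.01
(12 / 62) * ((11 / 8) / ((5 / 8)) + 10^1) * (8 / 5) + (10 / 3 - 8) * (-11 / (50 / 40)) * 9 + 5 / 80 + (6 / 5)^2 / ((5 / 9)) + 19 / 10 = 23431819 / 62000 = 377.93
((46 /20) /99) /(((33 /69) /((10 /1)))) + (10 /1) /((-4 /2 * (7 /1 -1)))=-757 /2178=-0.35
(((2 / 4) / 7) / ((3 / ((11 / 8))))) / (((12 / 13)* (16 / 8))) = 143 / 8064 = 0.02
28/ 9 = 3.11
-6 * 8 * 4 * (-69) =13248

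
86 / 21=4.10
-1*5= -5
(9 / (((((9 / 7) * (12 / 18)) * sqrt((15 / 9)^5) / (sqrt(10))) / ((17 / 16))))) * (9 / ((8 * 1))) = 28917 * sqrt(6) / 6400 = 11.07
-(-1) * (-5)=-5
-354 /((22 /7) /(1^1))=-1239 /11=-112.64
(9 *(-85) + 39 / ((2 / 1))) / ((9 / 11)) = -5467 / 6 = -911.17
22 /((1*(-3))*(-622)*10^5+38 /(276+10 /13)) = 39578 /335693400247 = 0.00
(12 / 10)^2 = 36 / 25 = 1.44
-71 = -71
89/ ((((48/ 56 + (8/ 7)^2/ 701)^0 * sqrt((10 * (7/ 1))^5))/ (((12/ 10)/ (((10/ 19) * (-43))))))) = -0.00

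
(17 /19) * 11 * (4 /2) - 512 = -9354 /19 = -492.32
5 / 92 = 0.05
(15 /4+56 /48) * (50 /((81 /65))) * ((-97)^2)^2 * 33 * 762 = 11857379507777375 /27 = 439162203991754.63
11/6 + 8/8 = 17/6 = 2.83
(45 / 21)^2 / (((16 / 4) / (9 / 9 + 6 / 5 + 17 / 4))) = 5805 / 784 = 7.40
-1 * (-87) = 87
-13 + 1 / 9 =-116 / 9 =-12.89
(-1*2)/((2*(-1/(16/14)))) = 1.14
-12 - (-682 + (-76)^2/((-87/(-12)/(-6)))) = 158054/29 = 5450.14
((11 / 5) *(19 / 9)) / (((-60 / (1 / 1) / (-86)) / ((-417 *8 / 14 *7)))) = -2498386 / 225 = -11103.94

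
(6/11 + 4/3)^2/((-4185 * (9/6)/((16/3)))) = -3968/1323135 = -0.00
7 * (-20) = -140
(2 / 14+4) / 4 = 29 / 28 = 1.04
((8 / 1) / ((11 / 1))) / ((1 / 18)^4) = 839808 / 11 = 76346.18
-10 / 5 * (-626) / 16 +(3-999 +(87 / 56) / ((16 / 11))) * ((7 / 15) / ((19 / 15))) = -701155 / 2432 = -288.30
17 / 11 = 1.55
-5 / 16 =-0.31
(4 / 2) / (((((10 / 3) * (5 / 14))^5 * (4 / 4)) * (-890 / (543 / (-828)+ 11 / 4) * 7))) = -56205009 / 199902343750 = -0.00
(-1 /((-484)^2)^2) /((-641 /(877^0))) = 1 /35175434936576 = 0.00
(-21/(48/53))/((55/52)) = -4823/220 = -21.92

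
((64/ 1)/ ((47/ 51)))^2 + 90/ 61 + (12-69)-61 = 634173884/ 134749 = 4706.33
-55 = -55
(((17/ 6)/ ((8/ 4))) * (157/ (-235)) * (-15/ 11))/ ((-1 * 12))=-2669/ 24816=-0.11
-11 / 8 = -1.38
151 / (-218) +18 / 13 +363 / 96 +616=28134737 / 45344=620.47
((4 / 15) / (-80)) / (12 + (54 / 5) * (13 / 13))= -1 / 6840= -0.00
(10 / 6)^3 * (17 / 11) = 2125 / 297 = 7.15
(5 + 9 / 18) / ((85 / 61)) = 671 / 170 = 3.95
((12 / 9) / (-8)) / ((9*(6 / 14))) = -0.04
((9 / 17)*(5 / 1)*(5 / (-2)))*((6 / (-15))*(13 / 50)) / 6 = 39 / 340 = 0.11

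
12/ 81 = 4/ 27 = 0.15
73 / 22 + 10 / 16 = 3.94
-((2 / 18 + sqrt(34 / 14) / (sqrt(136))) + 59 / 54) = -65 / 54-sqrt(14) / 28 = -1.34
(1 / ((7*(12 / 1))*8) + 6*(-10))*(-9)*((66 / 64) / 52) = 3991581 / 372736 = 10.71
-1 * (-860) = 860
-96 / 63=-32 / 21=-1.52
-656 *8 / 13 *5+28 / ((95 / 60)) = -2000.78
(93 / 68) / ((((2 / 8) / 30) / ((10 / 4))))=6975 / 17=410.29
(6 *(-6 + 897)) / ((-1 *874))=-2673 / 437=-6.12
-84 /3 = -28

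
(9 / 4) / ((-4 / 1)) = -9 / 16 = -0.56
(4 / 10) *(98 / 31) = 1.26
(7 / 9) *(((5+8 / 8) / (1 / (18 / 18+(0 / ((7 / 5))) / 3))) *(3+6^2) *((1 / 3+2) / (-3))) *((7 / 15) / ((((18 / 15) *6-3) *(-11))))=1274 / 891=1.43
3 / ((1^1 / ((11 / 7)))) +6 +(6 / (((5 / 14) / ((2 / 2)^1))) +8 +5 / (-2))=2311 / 70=33.01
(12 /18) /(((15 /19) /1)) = 38 /45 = 0.84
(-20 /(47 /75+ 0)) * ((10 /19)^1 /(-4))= 3750 /893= 4.20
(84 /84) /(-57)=-1 /57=-0.02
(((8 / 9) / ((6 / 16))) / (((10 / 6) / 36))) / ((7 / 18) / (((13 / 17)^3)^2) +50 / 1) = 22241935872 / 22565455415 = 0.99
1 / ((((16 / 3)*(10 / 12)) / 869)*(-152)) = -7821 / 6080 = -1.29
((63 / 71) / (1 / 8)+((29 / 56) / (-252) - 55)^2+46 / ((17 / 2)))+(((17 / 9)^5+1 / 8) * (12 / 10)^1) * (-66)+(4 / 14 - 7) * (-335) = 65667504412499743 / 19470155701248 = 3372.73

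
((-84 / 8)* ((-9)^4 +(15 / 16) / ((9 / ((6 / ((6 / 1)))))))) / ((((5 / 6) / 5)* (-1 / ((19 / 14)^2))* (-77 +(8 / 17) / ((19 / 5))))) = -36722132599 / 3708096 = -9903.23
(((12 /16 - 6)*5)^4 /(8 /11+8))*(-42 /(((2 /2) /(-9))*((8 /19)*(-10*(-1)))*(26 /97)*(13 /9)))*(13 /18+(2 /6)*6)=1521394499653875 /44302336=34341180.11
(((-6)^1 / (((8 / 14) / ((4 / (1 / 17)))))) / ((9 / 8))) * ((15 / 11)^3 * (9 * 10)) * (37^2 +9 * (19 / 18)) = -265747230000 / 1331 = -199659827.20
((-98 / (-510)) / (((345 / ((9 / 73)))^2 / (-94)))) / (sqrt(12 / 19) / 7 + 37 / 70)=-135996756 / 29725871156675 + 773808 * sqrt(57) / 5945174231335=-0.00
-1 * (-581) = 581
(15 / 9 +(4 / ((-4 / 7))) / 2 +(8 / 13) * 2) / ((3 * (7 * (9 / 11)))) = -517 / 14742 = -0.04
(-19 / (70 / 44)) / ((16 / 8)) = -209 / 35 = -5.97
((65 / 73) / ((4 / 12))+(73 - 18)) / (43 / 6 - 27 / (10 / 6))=-126300 / 19783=-6.38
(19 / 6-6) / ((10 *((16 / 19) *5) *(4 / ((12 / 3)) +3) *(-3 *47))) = 323 / 2707200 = 0.00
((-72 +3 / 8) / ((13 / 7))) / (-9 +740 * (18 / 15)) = -1337 / 30472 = -0.04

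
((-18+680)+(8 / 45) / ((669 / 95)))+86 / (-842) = 1677869831 / 2534841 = 661.92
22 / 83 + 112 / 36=2522 / 747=3.38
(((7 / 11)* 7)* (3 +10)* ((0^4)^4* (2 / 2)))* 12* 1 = 0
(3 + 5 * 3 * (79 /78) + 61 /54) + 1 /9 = 6821 /351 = 19.43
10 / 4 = 5 / 2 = 2.50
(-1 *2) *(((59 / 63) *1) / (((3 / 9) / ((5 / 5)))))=-118 / 21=-5.62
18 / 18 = 1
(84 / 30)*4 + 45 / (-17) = 727 / 85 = 8.55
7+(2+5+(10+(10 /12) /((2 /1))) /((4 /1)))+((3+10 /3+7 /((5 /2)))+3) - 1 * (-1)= 2379 /80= 29.74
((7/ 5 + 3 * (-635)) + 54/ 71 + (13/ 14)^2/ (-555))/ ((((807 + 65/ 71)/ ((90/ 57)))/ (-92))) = 342.13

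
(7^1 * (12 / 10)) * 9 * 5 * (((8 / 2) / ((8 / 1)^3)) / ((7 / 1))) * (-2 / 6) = -0.14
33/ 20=1.65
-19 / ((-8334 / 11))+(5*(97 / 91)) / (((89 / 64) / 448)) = 16556232853 / 9642438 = 1717.02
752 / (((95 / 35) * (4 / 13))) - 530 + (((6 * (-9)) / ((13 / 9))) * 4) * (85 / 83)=4454442 / 20501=217.28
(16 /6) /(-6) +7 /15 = 1 /45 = 0.02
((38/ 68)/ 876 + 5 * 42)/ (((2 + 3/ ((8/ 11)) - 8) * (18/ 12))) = -12509318/ 167535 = -74.67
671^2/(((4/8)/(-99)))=-89147718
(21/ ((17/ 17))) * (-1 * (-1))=21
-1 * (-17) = 17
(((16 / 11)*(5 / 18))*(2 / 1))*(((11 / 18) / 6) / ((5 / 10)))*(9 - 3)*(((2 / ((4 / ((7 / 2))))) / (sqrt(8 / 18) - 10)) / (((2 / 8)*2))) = -10 / 27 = -0.37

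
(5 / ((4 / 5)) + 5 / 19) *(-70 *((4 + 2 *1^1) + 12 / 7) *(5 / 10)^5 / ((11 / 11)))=-66825 / 608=-109.91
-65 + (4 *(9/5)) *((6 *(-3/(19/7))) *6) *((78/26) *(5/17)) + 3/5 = -512246/1615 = -317.18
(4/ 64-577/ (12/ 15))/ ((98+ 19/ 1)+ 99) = -11539/ 3456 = -3.34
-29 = -29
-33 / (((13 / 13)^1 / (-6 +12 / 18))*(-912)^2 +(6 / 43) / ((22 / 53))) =5203 / 24588379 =0.00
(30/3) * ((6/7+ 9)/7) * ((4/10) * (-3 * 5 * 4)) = -16560/49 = -337.96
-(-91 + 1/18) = 1637/18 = 90.94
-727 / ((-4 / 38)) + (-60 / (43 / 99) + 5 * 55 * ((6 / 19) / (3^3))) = 99582809 / 14706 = 6771.58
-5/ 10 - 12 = -25/ 2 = -12.50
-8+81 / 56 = -367 / 56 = -6.55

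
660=660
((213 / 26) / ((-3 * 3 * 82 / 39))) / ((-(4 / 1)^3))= 0.01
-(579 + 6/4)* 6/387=-9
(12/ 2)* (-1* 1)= -6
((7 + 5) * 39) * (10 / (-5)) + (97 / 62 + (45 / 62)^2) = -3589945 / 3844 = -933.91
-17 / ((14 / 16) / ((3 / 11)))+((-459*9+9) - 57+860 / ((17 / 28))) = -3623087 / 1309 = -2767.83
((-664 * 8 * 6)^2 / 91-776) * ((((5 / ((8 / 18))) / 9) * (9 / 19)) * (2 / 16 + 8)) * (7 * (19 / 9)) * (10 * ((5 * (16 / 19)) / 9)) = 634846105000 / 171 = 3712550321.64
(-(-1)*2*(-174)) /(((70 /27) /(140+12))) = -714096 /35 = -20402.74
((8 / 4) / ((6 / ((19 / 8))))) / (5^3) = 19 / 3000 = 0.01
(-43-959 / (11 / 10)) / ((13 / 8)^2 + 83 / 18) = -5796288 / 45947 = -126.15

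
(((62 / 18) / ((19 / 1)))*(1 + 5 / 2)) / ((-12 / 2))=-217 / 2052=-0.11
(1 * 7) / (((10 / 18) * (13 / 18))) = 1134 / 65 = 17.45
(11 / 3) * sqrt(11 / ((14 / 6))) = 11 * sqrt(231) / 21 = 7.96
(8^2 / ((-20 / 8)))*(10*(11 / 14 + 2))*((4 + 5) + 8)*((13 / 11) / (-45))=318.39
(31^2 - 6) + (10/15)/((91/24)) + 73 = 93564/91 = 1028.18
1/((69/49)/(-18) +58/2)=294/8503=0.03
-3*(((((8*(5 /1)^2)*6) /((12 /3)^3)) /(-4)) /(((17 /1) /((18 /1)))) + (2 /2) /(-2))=16.39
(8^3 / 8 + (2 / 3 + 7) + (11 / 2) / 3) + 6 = 159 / 2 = 79.50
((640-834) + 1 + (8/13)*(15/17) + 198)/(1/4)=4900/221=22.17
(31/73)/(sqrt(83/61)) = 31*sqrt(5063)/6059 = 0.36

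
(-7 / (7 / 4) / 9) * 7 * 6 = -56 / 3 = -18.67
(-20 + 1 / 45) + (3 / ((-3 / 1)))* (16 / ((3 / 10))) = -3299 / 45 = -73.31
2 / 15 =0.13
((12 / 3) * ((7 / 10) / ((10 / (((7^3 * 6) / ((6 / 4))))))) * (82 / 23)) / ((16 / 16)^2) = 787528 / 575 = 1369.61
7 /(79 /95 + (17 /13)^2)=112385 /40806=2.75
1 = 1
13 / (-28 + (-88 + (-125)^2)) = 0.00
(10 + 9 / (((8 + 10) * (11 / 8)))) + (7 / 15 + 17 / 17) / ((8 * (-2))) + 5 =20159 / 1320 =15.27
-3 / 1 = -3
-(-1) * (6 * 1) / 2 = 3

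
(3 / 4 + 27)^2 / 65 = 12321 / 1040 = 11.85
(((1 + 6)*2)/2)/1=7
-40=-40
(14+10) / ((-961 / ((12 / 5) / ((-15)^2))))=-0.00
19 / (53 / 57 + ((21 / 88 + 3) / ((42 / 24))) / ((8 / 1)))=1334256 / 81541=16.36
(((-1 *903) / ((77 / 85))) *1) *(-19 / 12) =69445 / 44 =1578.30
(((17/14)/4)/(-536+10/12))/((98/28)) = -0.00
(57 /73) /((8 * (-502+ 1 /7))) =-133 /683864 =-0.00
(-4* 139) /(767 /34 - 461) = 18904 /14907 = 1.27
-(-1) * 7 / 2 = 7 / 2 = 3.50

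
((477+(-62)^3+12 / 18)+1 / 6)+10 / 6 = -475697 / 2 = -237848.50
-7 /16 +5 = 73 /16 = 4.56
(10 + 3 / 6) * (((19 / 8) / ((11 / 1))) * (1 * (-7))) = -2793 / 176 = -15.87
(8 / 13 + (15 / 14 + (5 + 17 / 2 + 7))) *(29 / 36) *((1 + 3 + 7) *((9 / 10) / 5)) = 644061 / 18200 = 35.39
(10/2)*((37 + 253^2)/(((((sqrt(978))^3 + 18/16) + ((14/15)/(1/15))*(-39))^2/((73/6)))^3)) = 456803879666132331380905570562796054118400*sqrt(978)/189123637127240018597149202320491815435162325150693614322888603 + 1207274142984140938343861553575175122113986560/1702112734145160167374342820884426338916460926356242528905997427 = 0.00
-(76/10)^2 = -1444/25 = -57.76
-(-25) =25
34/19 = 1.79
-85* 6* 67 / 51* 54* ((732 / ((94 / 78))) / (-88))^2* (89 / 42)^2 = -405487497985245 / 52388644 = -7739988.42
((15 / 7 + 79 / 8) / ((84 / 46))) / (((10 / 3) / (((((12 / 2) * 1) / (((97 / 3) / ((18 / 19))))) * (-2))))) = -1253799 / 1806140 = -0.69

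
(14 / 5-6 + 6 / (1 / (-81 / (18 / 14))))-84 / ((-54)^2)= -463193 / 1215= -381.23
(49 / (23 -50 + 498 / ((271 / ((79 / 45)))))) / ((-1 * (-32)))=-199185 / 3092512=-0.06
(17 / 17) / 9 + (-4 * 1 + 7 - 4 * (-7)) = 280 / 9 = 31.11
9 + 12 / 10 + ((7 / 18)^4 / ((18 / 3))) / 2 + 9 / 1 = 120944357 / 6298560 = 19.20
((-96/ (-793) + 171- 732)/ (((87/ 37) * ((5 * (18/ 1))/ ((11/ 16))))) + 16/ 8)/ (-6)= -5889947/ 198694080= -0.03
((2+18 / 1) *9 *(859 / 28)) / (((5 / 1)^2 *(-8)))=-7731 / 280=-27.61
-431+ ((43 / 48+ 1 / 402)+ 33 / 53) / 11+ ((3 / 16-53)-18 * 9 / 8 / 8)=-607733513 / 1249952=-486.21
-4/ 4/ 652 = -0.00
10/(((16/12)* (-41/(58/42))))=-145/574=-0.25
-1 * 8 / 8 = -1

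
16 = 16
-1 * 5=-5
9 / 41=0.22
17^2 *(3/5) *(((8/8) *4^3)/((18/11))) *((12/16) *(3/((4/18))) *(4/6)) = 228888/5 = 45777.60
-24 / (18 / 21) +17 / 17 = -27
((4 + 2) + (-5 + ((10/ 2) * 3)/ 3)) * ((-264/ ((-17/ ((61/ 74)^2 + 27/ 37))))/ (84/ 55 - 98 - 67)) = -0.80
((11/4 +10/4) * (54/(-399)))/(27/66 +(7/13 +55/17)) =-0.17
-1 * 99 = -99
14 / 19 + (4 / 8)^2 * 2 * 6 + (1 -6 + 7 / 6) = -11 / 114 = -0.10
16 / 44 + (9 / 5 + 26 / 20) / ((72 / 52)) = 2.60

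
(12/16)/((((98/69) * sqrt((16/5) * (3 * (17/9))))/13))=2691 * sqrt(255)/26656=1.61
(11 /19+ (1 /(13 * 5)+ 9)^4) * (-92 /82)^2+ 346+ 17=4948261443212589 /570131111875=8679.16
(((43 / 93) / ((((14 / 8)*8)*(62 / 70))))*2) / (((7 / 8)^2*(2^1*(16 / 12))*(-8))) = -215 / 47089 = -0.00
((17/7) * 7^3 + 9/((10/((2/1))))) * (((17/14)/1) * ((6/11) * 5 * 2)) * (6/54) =614.35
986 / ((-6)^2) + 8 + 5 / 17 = 10919 / 306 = 35.68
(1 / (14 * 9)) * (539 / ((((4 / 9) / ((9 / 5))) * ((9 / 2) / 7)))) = 539 / 20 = 26.95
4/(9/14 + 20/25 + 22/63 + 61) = 2520/39559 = 0.06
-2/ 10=-1/ 5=-0.20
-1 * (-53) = 53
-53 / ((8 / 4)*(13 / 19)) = -38.73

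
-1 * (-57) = 57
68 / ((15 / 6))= 136 / 5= 27.20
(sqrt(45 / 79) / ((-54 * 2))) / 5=-sqrt(395) / 14220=-0.00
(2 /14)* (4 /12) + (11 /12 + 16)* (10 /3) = 7111 /126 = 56.44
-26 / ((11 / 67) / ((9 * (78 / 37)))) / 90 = -67938 / 2035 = -33.38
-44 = -44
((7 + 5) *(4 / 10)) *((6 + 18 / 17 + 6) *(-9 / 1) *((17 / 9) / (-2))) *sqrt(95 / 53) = 2664 *sqrt(5035) / 265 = 713.33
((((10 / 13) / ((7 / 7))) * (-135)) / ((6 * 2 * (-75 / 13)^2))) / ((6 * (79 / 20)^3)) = -1040 / 1479117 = -0.00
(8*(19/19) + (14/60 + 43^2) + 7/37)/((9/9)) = 2061739/1110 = 1857.42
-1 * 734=-734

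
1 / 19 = 0.05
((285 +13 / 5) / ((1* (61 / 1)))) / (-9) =-1438 / 2745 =-0.52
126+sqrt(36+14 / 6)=sqrt(345) / 3+126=132.19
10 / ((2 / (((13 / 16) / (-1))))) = -4.06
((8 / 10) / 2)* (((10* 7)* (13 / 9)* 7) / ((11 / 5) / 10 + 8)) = 127400 / 3699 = 34.44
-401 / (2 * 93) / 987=-401 / 183582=-0.00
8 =8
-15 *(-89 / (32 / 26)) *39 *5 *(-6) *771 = -7827712425 / 8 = -978464053.12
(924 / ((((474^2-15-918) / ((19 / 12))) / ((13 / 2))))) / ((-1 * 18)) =-1463 / 619596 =-0.00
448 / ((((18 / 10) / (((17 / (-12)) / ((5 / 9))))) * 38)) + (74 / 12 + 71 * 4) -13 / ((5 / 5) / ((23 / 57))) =30577 / 114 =268.22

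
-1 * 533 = -533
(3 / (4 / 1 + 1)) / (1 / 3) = 9 / 5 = 1.80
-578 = -578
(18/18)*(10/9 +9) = 91/9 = 10.11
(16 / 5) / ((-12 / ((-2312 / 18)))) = 4624 / 135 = 34.25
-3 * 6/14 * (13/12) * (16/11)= -156/77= -2.03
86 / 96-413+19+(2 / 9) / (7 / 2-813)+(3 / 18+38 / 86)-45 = -4385830039 / 10024848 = -437.50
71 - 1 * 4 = 67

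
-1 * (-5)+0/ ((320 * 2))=5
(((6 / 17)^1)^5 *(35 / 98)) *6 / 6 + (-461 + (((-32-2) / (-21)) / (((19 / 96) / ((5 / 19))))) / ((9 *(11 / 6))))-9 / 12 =-218628167494169 / 473613180348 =-461.62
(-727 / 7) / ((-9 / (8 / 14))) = 2908 / 441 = 6.59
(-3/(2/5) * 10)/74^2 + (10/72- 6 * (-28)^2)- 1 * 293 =-123132989/24642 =-4996.87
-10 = -10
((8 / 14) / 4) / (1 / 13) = 13 / 7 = 1.86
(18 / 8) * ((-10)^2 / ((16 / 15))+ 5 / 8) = 6795 / 32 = 212.34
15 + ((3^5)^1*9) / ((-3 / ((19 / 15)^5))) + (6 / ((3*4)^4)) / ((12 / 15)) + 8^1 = -101695162103 / 43200000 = -2354.05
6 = 6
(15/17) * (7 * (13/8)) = 1365/136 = 10.04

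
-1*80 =-80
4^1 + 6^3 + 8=228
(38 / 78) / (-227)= -19 / 8853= -0.00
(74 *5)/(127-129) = -185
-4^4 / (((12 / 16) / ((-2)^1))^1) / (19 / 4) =8192 / 57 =143.72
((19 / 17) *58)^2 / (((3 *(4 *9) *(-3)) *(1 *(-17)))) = 303601 / 397953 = 0.76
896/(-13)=-896/13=-68.92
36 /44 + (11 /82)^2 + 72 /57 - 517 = -723598143 /1405316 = -514.90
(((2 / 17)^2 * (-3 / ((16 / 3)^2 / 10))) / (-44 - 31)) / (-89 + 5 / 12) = -27 / 12288280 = -0.00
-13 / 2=-6.50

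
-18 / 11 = -1.64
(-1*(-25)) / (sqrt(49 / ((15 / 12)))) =25*sqrt(5) / 14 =3.99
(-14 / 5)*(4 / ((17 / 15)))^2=-10080 / 289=-34.88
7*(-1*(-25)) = 175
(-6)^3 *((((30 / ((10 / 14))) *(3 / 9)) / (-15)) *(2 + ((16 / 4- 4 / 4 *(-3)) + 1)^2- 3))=63504 / 5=12700.80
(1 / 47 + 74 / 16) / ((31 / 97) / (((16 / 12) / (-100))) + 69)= 169459 / 1642368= 0.10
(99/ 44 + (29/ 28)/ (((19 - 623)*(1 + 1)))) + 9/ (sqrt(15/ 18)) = 76075/ 33824 + 9*sqrt(30)/ 5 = 12.11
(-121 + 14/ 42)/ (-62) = 181/ 93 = 1.95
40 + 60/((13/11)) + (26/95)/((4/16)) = 91.86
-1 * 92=-92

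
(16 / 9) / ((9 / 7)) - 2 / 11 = 1070 / 891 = 1.20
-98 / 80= -49 / 40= -1.22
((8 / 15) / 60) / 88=1 / 9900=0.00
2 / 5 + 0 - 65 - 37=-508 / 5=-101.60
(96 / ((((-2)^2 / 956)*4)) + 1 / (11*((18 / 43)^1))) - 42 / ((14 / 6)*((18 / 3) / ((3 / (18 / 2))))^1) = 1135573 / 198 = 5735.22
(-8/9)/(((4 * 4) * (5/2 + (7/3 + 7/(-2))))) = -1/24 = -0.04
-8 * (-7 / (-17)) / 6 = -28 / 51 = -0.55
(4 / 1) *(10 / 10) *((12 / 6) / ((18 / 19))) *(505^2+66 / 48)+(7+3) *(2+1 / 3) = 38764429 / 18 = 2153579.39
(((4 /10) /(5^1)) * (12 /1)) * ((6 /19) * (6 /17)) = 864 /8075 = 0.11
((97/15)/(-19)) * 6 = -194/95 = -2.04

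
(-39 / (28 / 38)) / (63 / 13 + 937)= -9633 / 171416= -0.06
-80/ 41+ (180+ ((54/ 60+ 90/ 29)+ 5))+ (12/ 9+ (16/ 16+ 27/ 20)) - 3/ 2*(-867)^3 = 13947993518341/ 14268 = 977571735.24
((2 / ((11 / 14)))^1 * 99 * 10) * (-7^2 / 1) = -123480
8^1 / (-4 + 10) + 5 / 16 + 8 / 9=365 / 144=2.53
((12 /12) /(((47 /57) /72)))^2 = 16842816 /2209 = 7624.63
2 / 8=1 / 4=0.25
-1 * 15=-15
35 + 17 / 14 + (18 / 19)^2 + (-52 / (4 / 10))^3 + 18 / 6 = -11103435275 / 5054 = -2196959.89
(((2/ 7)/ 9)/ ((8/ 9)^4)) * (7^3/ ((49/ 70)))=25515/ 1024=24.92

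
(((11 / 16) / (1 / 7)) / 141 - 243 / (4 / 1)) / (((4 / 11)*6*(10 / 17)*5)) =-1024573 / 108288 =-9.46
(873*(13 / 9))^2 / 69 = 1590121 / 69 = 23045.23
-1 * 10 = -10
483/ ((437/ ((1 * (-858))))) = -18018/ 19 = -948.32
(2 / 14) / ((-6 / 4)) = -0.10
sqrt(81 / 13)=9 * sqrt(13) / 13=2.50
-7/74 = -0.09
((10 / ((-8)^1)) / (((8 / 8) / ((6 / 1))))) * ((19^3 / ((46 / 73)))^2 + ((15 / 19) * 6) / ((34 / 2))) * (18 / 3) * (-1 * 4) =3644033518875015 / 170867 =21326724990.05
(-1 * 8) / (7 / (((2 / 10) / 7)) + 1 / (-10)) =-80 / 2449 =-0.03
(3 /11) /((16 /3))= 0.05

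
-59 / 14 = -4.21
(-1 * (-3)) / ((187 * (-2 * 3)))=-1 / 374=-0.00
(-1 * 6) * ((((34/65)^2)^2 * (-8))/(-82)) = -32072064/731875625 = -0.04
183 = 183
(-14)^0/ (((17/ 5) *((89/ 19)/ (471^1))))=44745/ 1513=29.57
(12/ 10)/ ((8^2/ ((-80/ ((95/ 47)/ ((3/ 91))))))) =-423/ 17290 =-0.02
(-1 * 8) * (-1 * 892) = 7136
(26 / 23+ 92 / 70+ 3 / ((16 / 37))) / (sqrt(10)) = 120843*sqrt(10) / 128800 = 2.97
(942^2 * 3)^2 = 7086733816464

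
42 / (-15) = -14 / 5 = -2.80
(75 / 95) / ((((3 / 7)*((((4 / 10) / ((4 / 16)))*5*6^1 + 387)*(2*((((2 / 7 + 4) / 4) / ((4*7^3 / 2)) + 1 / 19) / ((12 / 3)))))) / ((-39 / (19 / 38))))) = -3495856 / 286781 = -12.19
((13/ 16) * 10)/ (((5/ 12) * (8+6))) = 39/ 28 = 1.39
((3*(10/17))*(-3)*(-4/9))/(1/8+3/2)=1.45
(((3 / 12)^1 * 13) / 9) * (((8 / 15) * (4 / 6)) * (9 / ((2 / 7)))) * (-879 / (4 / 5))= -26663 / 6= -4443.83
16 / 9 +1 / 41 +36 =13949 / 369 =37.80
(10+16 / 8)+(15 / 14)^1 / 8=1359 / 112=12.13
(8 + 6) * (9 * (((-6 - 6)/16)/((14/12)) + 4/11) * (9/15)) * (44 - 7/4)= -196209/220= -891.86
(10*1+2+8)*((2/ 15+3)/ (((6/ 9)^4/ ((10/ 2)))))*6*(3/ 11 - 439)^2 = 221665201830/ 121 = 1831943816.78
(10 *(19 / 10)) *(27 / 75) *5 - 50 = -79 / 5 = -15.80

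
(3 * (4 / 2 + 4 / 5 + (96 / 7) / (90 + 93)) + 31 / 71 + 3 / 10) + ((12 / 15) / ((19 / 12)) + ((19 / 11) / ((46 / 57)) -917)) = -659440413213 / 728669095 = -904.99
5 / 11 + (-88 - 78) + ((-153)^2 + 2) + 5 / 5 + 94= 256745 / 11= 23340.45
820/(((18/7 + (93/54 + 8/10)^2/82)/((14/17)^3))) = 10461521952000/60509996639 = 172.89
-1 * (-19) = 19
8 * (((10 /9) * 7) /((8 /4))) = 280 /9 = 31.11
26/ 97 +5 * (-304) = -147414/ 97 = -1519.73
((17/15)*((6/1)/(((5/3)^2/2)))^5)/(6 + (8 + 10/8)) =333047697408/2978515625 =111.82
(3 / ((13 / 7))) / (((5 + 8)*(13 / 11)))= 231 / 2197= 0.11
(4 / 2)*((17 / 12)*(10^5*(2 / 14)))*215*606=36915500000 / 7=5273642857.14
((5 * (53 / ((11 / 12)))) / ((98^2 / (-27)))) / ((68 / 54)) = -579555 / 897974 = -0.65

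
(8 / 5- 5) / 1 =-17 / 5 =-3.40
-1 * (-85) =85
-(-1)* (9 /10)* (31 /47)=279 /470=0.59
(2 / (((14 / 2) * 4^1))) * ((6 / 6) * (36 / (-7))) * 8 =-144 / 49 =-2.94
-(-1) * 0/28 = 0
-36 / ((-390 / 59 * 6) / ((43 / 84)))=2537 / 5460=0.46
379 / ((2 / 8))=1516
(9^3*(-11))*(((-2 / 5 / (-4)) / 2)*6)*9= -216513 / 10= -21651.30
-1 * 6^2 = -36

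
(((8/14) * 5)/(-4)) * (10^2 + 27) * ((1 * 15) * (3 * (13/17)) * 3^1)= -1114425/119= -9364.92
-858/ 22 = -39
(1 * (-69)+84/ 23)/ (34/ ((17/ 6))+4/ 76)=-28557/ 5267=-5.42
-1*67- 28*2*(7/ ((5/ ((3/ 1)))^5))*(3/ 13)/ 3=-2817131/ 40625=-69.34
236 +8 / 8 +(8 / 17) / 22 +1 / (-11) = 44306 / 187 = 236.93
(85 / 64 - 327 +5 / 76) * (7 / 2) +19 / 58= -80352107 / 70528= -1139.29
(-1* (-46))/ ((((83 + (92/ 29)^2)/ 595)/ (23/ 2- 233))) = -65142.71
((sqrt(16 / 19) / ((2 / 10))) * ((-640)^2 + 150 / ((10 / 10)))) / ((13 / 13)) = 1880061.94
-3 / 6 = -1 / 2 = -0.50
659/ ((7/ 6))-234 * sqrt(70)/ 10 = 3954/ 7-117 * sqrt(70)/ 5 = 369.08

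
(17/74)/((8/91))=1547/592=2.61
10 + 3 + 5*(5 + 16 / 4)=58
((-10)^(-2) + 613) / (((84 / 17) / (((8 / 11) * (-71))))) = -73990307 / 11550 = -6406.09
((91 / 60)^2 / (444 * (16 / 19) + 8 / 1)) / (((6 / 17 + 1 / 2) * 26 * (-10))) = -205751 / 7575264000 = -0.00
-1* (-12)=12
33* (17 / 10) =561 / 10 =56.10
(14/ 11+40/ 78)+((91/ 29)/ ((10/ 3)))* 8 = 579538/ 62205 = 9.32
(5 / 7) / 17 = 5 / 119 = 0.04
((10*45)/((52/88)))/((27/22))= 24200/39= 620.51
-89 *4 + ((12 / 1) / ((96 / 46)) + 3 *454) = 4047 / 4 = 1011.75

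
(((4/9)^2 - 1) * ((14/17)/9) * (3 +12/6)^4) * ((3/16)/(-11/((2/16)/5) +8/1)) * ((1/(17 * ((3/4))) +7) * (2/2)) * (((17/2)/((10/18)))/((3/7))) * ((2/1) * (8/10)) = 28744625/3569184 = 8.05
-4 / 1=-4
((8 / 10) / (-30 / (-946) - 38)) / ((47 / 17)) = -32164 / 4220365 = -0.01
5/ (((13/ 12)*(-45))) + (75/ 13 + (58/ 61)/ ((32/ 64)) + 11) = 3398/ 183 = 18.57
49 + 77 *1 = 126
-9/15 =-0.60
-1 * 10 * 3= -30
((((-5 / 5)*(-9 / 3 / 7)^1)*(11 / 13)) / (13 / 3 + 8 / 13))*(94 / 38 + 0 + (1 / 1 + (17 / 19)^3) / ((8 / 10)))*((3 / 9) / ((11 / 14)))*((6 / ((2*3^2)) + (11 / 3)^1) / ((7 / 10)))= 1086240 / 1323787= 0.82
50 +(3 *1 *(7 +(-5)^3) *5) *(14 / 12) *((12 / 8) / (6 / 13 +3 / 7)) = -185215 / 54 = -3429.91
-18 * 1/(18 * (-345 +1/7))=7/2414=0.00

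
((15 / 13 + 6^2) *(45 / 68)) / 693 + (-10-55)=-631715 / 9724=-64.96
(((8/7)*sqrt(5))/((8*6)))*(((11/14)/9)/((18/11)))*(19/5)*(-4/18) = -2299*sqrt(5)/2143260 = -0.00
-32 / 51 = -0.63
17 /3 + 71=76.67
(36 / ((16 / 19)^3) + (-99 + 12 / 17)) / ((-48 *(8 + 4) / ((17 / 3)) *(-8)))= -220559 / 4718592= -0.05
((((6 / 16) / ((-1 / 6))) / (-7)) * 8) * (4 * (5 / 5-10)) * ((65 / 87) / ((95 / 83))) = -233064 / 3857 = -60.43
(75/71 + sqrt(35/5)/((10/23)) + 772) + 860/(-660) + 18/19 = 23 * sqrt(7)/10 + 34398316/44517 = 778.79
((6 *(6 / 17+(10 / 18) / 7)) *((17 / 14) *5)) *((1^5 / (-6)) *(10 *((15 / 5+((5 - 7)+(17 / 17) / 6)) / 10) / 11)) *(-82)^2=-3891515 / 2079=-1871.82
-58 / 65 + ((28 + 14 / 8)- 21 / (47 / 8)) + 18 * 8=169.28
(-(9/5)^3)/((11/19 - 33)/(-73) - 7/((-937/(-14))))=-947422251/55158250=-17.18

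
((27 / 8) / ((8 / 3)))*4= 81 / 16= 5.06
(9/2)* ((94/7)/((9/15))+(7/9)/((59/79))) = 87061/826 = 105.40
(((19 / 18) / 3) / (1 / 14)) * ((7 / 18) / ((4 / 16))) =1862 / 243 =7.66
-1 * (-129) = 129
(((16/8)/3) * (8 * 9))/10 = 24/5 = 4.80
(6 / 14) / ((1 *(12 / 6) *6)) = 1 / 28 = 0.04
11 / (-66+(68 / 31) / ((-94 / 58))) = -16027 / 98134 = -0.16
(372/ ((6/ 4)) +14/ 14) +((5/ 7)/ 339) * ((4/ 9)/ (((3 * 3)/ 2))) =47861077/ 192213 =249.00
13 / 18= 0.72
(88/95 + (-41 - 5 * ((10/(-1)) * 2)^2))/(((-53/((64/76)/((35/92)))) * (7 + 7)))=142641952/23437925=6.09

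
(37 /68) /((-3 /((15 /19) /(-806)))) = 185 /1041352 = 0.00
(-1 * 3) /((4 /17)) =-51 /4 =-12.75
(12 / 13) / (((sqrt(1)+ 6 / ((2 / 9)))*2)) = 3 / 182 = 0.02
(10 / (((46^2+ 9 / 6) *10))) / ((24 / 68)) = 17 / 12705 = 0.00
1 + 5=6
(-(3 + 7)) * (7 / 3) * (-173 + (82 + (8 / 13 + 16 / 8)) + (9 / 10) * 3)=25991 / 13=1999.31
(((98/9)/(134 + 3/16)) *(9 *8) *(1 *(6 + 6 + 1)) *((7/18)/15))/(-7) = -81536/289845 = -0.28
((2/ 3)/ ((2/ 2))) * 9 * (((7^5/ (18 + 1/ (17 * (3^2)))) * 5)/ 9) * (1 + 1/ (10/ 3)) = 11143041/ 2755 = 4044.66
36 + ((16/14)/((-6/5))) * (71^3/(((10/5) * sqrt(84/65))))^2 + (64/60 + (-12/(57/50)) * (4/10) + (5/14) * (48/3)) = -3955096259597243/167580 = -23601242747.33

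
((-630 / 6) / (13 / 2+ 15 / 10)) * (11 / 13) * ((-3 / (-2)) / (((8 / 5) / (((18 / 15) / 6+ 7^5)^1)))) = -72796185 / 416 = -174990.83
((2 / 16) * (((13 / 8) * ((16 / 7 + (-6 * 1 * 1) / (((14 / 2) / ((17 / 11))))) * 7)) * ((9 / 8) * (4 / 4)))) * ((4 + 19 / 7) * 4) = 203463 / 4928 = 41.29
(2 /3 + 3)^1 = 3.67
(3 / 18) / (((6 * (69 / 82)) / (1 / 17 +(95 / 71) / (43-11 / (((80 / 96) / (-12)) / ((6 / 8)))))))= 447679 / 202127841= 0.00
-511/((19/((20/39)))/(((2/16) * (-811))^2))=-141740.65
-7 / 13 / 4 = -7 / 52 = -0.13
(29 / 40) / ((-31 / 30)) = -87 / 124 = -0.70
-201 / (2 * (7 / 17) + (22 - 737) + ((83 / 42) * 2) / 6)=430542 / 1528355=0.28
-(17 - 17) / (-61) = 0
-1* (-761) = 761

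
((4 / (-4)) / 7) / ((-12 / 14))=1 / 6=0.17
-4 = -4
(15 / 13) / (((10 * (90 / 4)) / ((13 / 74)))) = 1 / 1110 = 0.00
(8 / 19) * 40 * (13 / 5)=832 / 19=43.79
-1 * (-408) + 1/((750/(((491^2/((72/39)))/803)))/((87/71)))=139658711537/342078000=408.27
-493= -493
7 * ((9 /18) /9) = 7 /18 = 0.39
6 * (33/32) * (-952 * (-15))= 176715/2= 88357.50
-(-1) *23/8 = 23/8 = 2.88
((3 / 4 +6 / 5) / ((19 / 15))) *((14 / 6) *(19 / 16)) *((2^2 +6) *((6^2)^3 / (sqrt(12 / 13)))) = 331695 *sqrt(39) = 2071434.61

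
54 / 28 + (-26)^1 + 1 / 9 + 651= 79007 / 126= 627.04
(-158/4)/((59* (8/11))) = -869/944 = -0.92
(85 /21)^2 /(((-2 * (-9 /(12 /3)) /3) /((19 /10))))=27455 /1323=20.75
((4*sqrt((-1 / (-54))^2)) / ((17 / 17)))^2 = 4 / 729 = 0.01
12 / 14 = 6 / 7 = 0.86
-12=-12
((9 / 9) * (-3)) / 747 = -1 / 249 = -0.00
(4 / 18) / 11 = 2 / 99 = 0.02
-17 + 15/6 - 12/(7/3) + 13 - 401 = -5707/14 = -407.64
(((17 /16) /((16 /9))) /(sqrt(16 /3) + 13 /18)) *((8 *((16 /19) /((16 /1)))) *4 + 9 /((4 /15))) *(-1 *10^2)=1205184825 /3791488-278119575 *sqrt(3) /473936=-698.55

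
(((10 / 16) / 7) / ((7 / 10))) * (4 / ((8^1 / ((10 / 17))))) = 125 / 3332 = 0.04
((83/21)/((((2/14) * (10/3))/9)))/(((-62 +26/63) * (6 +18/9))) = -47061/310400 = -0.15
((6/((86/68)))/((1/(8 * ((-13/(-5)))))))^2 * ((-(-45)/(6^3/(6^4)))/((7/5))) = 24306407424/12943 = 1877957.77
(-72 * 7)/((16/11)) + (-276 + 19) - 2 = -1211/2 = -605.50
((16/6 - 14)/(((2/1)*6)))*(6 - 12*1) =17/3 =5.67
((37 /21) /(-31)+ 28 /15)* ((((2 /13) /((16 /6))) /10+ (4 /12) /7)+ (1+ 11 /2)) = 421577633 /35544600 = 11.86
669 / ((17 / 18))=708.35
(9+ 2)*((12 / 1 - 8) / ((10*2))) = 11 / 5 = 2.20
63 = 63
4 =4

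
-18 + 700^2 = 489982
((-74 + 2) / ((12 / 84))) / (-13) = 504 / 13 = 38.77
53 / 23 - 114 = -2569 / 23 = -111.70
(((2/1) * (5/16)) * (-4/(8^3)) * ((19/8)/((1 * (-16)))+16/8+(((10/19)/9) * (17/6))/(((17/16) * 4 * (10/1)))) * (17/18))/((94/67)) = -693861715/113769971712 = -0.01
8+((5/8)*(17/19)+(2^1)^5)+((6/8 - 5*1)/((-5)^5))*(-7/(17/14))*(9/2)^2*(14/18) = 4801743/118750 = 40.44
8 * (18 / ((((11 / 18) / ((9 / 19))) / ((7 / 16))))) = 10206 / 209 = 48.83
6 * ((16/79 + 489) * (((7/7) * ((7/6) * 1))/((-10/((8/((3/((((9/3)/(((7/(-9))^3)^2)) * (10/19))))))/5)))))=-23472686088/18019505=-1302.63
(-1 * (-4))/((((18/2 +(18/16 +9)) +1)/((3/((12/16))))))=128/161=0.80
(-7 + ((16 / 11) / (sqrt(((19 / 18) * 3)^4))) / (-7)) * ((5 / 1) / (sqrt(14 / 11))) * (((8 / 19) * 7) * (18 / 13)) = -126.98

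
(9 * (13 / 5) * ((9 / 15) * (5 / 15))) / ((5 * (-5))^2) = 117 / 15625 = 0.01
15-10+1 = 6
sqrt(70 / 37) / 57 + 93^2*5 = 43245.02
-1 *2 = -2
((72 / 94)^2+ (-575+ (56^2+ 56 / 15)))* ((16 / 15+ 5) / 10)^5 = 530439048899006429 / 2516189062500000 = 210.81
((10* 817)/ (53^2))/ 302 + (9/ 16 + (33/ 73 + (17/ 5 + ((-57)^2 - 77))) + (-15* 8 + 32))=7650300218619/ 2477088560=3088.42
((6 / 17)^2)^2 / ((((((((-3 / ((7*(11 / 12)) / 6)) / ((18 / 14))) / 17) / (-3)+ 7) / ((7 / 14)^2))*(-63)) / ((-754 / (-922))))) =-49764 / 6960016189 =-0.00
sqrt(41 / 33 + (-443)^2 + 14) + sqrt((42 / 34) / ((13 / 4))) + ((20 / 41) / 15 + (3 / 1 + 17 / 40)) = 2 * sqrt(4641) / 221 + 17011 / 4920 + 4 * sqrt(13358235) / 33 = 447.09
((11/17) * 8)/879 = 88/14943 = 0.01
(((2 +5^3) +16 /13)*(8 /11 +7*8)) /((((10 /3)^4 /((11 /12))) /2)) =135027 /1250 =108.02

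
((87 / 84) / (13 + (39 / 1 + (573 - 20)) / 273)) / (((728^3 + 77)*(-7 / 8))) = -2262 / 11184008671423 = -0.00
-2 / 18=-0.11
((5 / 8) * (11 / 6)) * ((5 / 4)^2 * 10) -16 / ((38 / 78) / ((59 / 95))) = -1727969 / 693120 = -2.49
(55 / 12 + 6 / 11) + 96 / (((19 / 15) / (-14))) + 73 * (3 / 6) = -2556715 / 2508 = -1019.42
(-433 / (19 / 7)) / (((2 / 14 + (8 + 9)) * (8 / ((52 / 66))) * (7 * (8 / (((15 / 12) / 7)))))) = -5629 / 1926144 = -0.00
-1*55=-55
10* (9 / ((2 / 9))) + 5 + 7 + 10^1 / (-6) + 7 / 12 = 4991 / 12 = 415.92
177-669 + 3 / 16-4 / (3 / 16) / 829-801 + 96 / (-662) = -17030078905 / 13171152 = -1292.98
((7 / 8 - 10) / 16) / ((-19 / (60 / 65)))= 219 / 7904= 0.03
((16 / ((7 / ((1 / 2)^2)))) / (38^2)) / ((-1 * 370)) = -1 / 934990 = -0.00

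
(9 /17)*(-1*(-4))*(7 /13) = 252 /221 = 1.14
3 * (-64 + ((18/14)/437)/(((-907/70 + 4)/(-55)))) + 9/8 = -12675081/66424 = -190.82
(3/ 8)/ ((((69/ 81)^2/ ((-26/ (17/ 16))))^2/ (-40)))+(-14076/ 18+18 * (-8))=-1454425174814/ 80874049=-17983.83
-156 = -156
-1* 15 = -15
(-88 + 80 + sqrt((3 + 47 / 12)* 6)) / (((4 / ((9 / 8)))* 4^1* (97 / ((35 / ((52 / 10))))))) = -1575 / 40352 + 1575* sqrt(166) / 645632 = -0.01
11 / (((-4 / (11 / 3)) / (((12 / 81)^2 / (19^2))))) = -484 / 789507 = -0.00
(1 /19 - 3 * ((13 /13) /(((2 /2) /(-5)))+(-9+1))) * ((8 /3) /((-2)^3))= -742 /57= -13.02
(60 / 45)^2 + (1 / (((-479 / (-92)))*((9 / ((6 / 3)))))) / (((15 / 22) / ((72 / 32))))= 41356 / 21555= 1.92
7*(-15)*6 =-630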